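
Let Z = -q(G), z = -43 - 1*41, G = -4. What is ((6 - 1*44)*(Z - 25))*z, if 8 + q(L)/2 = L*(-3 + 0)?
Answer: -105336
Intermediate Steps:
q(L) = -16 - 6*L (q(L) = -16 + 2*(L*(-3 + 0)) = -16 + 2*(L*(-3)) = -16 + 2*(-3*L) = -16 - 6*L)
z = -84 (z = -43 - 41 = -84)
Z = -8 (Z = -(-16 - 6*(-4)) = -(-16 + 24) = -1*8 = -8)
((6 - 1*44)*(Z - 25))*z = ((6 - 1*44)*(-8 - 25))*(-84) = ((6 - 44)*(-33))*(-84) = -38*(-33)*(-84) = 1254*(-84) = -105336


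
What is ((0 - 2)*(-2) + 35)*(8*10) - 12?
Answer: 3108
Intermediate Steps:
((0 - 2)*(-2) + 35)*(8*10) - 12 = (-2*(-2) + 35)*80 - 12 = (4 + 35)*80 - 12 = 39*80 - 12 = 3120 - 12 = 3108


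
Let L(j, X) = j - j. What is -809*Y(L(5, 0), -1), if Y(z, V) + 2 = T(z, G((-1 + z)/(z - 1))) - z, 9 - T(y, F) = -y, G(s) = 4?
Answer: -5663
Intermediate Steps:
L(j, X) = 0
T(y, F) = 9 + y (T(y, F) = 9 - (-1)*y = 9 + y)
Y(z, V) = 7 (Y(z, V) = -2 + ((9 + z) - z) = -2 + 9 = 7)
-809*Y(L(5, 0), -1) = -809*7 = -5663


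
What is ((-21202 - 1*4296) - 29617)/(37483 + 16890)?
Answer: -55115/54373 ≈ -1.0136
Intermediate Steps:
((-21202 - 1*4296) - 29617)/(37483 + 16890) = ((-21202 - 4296) - 29617)/54373 = (-25498 - 29617)*(1/54373) = -55115*1/54373 = -55115/54373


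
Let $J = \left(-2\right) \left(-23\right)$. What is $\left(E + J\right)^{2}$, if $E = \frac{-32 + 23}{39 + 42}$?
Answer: $\frac{170569}{81} \approx 2105.8$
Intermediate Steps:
$E = - \frac{1}{9}$ ($E = - \frac{9}{81} = \left(-9\right) \frac{1}{81} = - \frac{1}{9} \approx -0.11111$)
$J = 46$
$\left(E + J\right)^{2} = \left(- \frac{1}{9} + 46\right)^{2} = \left(\frac{413}{9}\right)^{2} = \frac{170569}{81}$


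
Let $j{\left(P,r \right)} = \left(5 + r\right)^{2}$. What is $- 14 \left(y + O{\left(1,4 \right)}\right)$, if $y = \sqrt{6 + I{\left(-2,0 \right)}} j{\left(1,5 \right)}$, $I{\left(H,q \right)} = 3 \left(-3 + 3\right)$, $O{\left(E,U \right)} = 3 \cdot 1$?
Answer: $-42 - 1400 \sqrt{6} \approx -3471.3$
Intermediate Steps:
$O{\left(E,U \right)} = 3$
$I{\left(H,q \right)} = 0$ ($I{\left(H,q \right)} = 3 \cdot 0 = 0$)
$y = 100 \sqrt{6}$ ($y = \sqrt{6 + 0} \left(5 + 5\right)^{2} = \sqrt{6} \cdot 10^{2} = \sqrt{6} \cdot 100 = 100 \sqrt{6} \approx 244.95$)
$- 14 \left(y + O{\left(1,4 \right)}\right) = - 14 \left(100 \sqrt{6} + 3\right) = - 14 \left(3 + 100 \sqrt{6}\right) = -42 - 1400 \sqrt{6}$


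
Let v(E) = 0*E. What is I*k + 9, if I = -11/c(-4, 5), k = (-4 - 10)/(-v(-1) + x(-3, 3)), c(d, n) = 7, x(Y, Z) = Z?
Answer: 49/3 ≈ 16.333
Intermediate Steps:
v(E) = 0
k = -14/3 (k = (-4 - 10)/(-1*0 + 3) = -14/(0 + 3) = -14/3 ≈ -4.6667)
I = -11/7 ≈ -1.5714
I*k + 9 = -11/7*(-14/3) + 9 = 22/3 + 9 = 49/3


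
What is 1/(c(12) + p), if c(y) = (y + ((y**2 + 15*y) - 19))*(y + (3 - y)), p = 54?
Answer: 1/1005 ≈ 0.00099503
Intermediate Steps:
c(y) = -57 + 3*y**2 + 48*y (c(y) = (y + (-19 + y**2 + 15*y))*3 = (-19 + y**2 + 16*y)*3 = -57 + 3*y**2 + 48*y)
1/(c(12) + p) = 1/((-57 + 3*12**2 + 48*12) + 54) = 1/((-57 + 3*144 + 576) + 54) = 1/((-57 + 432 + 576) + 54) = 1/(951 + 54) = 1/1005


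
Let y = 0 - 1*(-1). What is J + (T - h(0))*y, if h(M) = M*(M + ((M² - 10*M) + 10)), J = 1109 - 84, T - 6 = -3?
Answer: 1028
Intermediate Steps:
T = 3 (T = 6 - 3 = 3)
y = 1 (y = 0 + 1 = 1)
J = 1025
h(M) = M*(10 + M² - 9*M) (h(M) = M*(M + (10 + M² - 10*M)) = M*(10 + M² - 9*M))
J + (T - h(0))*y = 1025 + (3 - 0*(10 + 0² - 9*0))*1 = 1025 + (3 - 0*(10 + 0 + 0))*1 = 1025 + (3 - 0*10)*1 = 1025 + (3 - 1*0)*1 = 1025 + (3 + 0)*1 = 1025 + 3*1 = 1025 + 3 = 1028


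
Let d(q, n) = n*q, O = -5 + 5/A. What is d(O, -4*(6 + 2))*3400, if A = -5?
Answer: 652800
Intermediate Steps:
O = -6 (O = -5 + 5/(-5) = -5 + 5*(-⅕) = -5 - 1 = -6)
d(O, -4*(6 + 2))*3400 = (-4*(6 + 2)*(-6))*3400 = (-4*8*(-6))*3400 = -32*(-6)*3400 = 192*3400 = 652800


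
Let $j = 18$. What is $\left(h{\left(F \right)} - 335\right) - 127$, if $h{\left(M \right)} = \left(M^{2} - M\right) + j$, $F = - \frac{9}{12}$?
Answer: $- \frac{7083}{16} \approx -442.69$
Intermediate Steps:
$F = - \frac{3}{4}$ ($F = \left(-9\right) \frac{1}{12} = - \frac{3}{4} \approx -0.75$)
$h{\left(M \right)} = 18 + M^{2} - M$ ($h{\left(M \right)} = \left(M^{2} - M\right) + 18 = 18 + M^{2} - M$)
$\left(h{\left(F \right)} - 335\right) - 127 = \left(\left(18 + \left(- \frac{3}{4}\right)^{2} - - \frac{3}{4}\right) - 335\right) - 127 = \left(\left(18 + \frac{9}{16} + \frac{3}{4}\right) - 335\right) - 127 = \left(\frac{309}{16} - 335\right) - 127 = - \frac{5051}{16} - 127 = - \frac{7083}{16}$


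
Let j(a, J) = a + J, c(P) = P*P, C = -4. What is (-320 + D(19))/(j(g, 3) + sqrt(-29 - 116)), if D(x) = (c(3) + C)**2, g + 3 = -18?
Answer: 5310/469 + 295*I*sqrt(145)/469 ≈ 11.322 + 7.5741*I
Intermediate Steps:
g = -21 (g = -3 - 18 = -21)
c(P) = P**2
D(x) = 25 (D(x) = (3**2 - 4)**2 = (9 - 4)**2 = 5**2 = 25)
j(a, J) = J + a
(-320 + D(19))/(j(g, 3) + sqrt(-29 - 116)) = (-320 + 25)/((3 - 21) + sqrt(-29 - 116)) = -295/(-18 + sqrt(-145)) = -295/(-18 + I*sqrt(145))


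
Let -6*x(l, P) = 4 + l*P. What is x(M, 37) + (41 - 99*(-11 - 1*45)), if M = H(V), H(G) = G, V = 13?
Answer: 33025/6 ≈ 5504.2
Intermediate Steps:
M = 13
x(l, P) = -⅔ - P*l/6 (x(l, P) = -(4 + l*P)/6 = -(4 + P*l)/6 = -⅔ - P*l/6)
x(M, 37) + (41 - 99*(-11 - 1*45)) = (-⅔ - ⅙*37*13) + (41 - 99*(-11 - 1*45)) = (-⅔ - 481/6) + (41 - 99*(-11 - 45)) = -485/6 + (41 - 99*(-56)) = -485/6 + (41 + 5544) = -485/6 + 5585 = 33025/6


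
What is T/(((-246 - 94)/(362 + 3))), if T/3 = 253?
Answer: -55407/68 ≈ -814.81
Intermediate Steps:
T = 759 (T = 3*253 = 759)
T/(((-246 - 94)/(362 + 3))) = 759/(((-246 - 94)/(362 + 3))) = 759/((-340/365)) = 759/((-340*1/365)) = 759/(-68/73) = 759*(-73/68) = -55407/68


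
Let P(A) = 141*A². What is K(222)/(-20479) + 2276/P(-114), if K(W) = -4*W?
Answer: 418453343/9381614211 ≈ 0.044604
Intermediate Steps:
K(W) = -4*W
K(222)/(-20479) + 2276/P(-114) = -4*222/(-20479) + 2276/((141*(-114)²)) = -888*(-1/20479) + 2276/((141*12996)) = 888/20479 + 2276/1832436 = 888/20479 + 2276*(1/1832436) = 888/20479 + 569/458109 = 418453343/9381614211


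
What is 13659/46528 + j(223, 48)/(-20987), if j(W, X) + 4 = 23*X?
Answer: 235480633/976483136 ≈ 0.24115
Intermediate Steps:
j(W, X) = -4 + 23*X
13659/46528 + j(223, 48)/(-20987) = 13659/46528 + (-4 + 23*48)/(-20987) = 13659*(1/46528) + (-4 + 1104)*(-1/20987) = 13659/46528 + 1100*(-1/20987) = 13659/46528 - 1100/20987 = 235480633/976483136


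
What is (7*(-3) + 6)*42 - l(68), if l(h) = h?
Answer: -698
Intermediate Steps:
(7*(-3) + 6)*42 - l(68) = (7*(-3) + 6)*42 - 1*68 = (-21 + 6)*42 - 68 = -15*42 - 68 = -630 - 68 = -698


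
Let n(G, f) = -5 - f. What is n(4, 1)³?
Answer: -216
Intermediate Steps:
n(4, 1)³ = (-5 - 1*1)³ = (-5 - 1)³ = (-6)³ = -216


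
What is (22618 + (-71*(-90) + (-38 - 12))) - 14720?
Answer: 14238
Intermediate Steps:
(22618 + (-71*(-90) + (-38 - 12))) - 14720 = (22618 + (6390 - 50)) - 14720 = (22618 + 6340) - 14720 = 28958 - 14720 = 14238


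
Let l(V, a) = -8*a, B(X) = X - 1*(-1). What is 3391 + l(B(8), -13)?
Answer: 3495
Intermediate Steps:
B(X) = 1 + X (B(X) = X + 1 = 1 + X)
3391 + l(B(8), -13) = 3391 - 8*(-13) = 3391 + 104 = 3495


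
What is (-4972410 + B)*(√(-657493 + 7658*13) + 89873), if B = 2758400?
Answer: -198979720730 - 2214010*I*√557939 ≈ -1.9898e+11 - 1.6538e+9*I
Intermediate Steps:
(-4972410 + B)*(√(-657493 + 7658*13) + 89873) = (-4972410 + 2758400)*(√(-657493 + 7658*13) + 89873) = -2214010*(√(-657493 + 99554) + 89873) = -2214010*(√(-557939) + 89873) = -2214010*(I*√557939 + 89873) = -2214010*(89873 + I*√557939) = -198979720730 - 2214010*I*√557939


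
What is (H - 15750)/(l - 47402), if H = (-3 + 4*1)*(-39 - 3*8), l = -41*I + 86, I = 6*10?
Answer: 5271/16592 ≈ 0.31768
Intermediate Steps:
I = 60
l = -2374 (l = -41*60 + 86 = -2460 + 86 = -2374)
H = -63 (H = (-3 + 4)*(-39 - 24) = 1*(-63) = -63)
(H - 15750)/(l - 47402) = (-63 - 15750)/(-2374 - 47402) = -15813/(-49776) = -15813*(-1/49776) = 5271/16592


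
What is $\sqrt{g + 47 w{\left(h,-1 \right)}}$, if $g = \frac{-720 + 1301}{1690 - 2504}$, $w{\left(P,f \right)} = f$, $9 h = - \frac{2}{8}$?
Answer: $\frac{i \sqrt{31614946}}{814} \approx 6.9075 i$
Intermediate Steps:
$h = - \frac{1}{36}$ ($h = \frac{\left(-2\right) \frac{1}{8}}{9} = \frac{1}{9} \left(- \frac{1}{4}\right) = - \frac{1}{36} \approx -0.027778$)
$g = - \frac{581}{814}$ ($g = \frac{581}{-814} = 581 \left(- \frac{1}{814}\right) = - \frac{581}{814} \approx -0.71376$)
$\sqrt{g + 47 w{\left(h,-1 \right)}} = \sqrt{- \frac{581}{814} + 47 \left(-1\right)} = \sqrt{- \frac{581}{814} - 47} = \sqrt{- \frac{38839}{814}} = \frac{i \sqrt{31614946}}{814}$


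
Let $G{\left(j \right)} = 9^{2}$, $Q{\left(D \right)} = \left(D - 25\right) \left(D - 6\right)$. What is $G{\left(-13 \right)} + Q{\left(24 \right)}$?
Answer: $63$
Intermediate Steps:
$Q{\left(D \right)} = \left(-25 + D\right) \left(-6 + D\right)$
$G{\left(j \right)} = 81$
$G{\left(-13 \right)} + Q{\left(24 \right)} = 81 + \left(150 + 24^{2} - 744\right) = 81 + \left(150 + 576 - 744\right) = 81 - 18 = 63$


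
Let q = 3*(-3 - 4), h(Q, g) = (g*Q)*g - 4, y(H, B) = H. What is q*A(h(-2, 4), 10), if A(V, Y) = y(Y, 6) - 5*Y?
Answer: 840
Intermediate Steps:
h(Q, g) = -4 + Q*g² (h(Q, g) = (Q*g)*g - 4 = Q*g² - 4 = -4 + Q*g²)
q = -21 (q = 3*(-7) = -21)
A(V, Y) = -4*Y (A(V, Y) = Y - 5*Y = -4*Y)
q*A(h(-2, 4), 10) = -(-84)*10 = -21*(-40) = 840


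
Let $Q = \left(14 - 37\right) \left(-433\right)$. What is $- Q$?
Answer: $-9959$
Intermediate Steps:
$Q = 9959$ ($Q = \left(14 - 37\right) \left(-433\right) = \left(-23\right) \left(-433\right) = 9959$)
$- Q = \left(-1\right) 9959 = -9959$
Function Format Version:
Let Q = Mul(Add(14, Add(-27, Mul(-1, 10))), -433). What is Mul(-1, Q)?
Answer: -9959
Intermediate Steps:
Q = 9959 (Q = Mul(Add(14, Add(-27, -10)), -433) = Mul(Add(14, -37), -433) = Mul(-23, -433) = 9959)
Mul(-1, Q) = Mul(-1, 9959) = -9959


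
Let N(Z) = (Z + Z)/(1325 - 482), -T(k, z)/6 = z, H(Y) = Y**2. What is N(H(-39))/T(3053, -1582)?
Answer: 169/444542 ≈ 0.00038017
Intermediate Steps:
T(k, z) = -6*z
N(Z) = 2*Z/843 (N(Z) = (2*Z)/843 = (2*Z)*(1/843) = 2*Z/843)
N(H(-39))/T(3053, -1582) = ((2/843)*(-39)**2)/((-6*(-1582))) = ((2/843)*1521)/9492 = (1014/281)*(1/9492) = 169/444542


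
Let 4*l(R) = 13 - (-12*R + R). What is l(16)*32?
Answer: 1512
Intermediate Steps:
l(R) = 13/4 + 11*R/4 (l(R) = (13 - (-12*R + R))/4 = (13 - (-11)*R)/4 = (13 + 11*R)/4 = 13/4 + 11*R/4)
l(16)*32 = (13/4 + (11/4)*16)*32 = (13/4 + 44)*32 = (189/4)*32 = 1512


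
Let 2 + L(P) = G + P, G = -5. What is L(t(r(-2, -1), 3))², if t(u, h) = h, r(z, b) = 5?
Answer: 16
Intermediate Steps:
L(P) = -7 + P (L(P) = -2 + (-5 + P) = -7 + P)
L(t(r(-2, -1), 3))² = (-7 + 3)² = (-4)² = 16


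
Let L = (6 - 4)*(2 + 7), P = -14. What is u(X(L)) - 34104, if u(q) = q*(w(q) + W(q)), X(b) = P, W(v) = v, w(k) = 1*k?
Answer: -33712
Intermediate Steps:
w(k) = k
L = 18 (L = 2*9 = 18)
X(b) = -14
u(q) = 2*q² (u(q) = q*(q + q) = q*(2*q) = 2*q²)
u(X(L)) - 34104 = 2*(-14)² - 34104 = 2*196 - 34104 = 392 - 34104 = -33712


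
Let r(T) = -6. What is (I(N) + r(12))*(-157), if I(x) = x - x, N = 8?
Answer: 942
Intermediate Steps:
I(x) = 0
(I(N) + r(12))*(-157) = (0 - 6)*(-157) = -6*(-157) = 942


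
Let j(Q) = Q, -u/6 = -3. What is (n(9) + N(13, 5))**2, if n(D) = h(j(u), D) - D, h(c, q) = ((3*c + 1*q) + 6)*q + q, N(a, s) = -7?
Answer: 376996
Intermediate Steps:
u = 18 (u = -6*(-3) = 18)
h(c, q) = q + q*(6 + q + 3*c) (h(c, q) = ((3*c + q) + 6)*q + q = ((q + 3*c) + 6)*q + q = (6 + q + 3*c)*q + q = q*(6 + q + 3*c) + q = q + q*(6 + q + 3*c))
n(D) = -D + D*(61 + D) (n(D) = D*(7 + D + 3*18) - D = D*(7 + D + 54) - D = D*(61 + D) - D = -D + D*(61 + D))
(n(9) + N(13, 5))**2 = (9*(60 + 9) - 7)**2 = (9*69 - 7)**2 = (621 - 7)**2 = 614**2 = 376996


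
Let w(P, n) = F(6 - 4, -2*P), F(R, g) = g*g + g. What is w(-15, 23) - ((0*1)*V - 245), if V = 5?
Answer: 1175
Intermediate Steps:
F(R, g) = g + g**2 (F(R, g) = g**2 + g = g + g**2)
w(P, n) = -2*P*(1 - 2*P) (w(P, n) = (-2*P)*(1 - 2*P) = -2*P*(1 - 2*P))
w(-15, 23) - ((0*1)*V - 245) = 2*(-15)*(-1 + 2*(-15)) - ((0*1)*5 - 245) = 2*(-15)*(-1 - 30) - (0*5 - 245) = 2*(-15)*(-31) - (0 - 245) = 930 - 1*(-245) = 930 + 245 = 1175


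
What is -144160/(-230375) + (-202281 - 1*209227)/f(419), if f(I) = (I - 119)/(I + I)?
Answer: -158886650122/138225 ≈ -1.1495e+6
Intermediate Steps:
f(I) = (-119 + I)/(2*I) (f(I) = (-119 + I)/((2*I)) = (-119 + I)*(1/(2*I)) = (-119 + I)/(2*I))
-144160/(-230375) + (-202281 - 1*209227)/f(419) = -144160/(-230375) + (-202281 - 1*209227)/(((½)*(-119 + 419)/419)) = -144160*(-1/230375) + (-202281 - 209227)/(((½)*(1/419)*300)) = 28832/46075 - 411508/150/419 = 28832/46075 - 411508*419/150 = 28832/46075 - 86210926/75 = -158886650122/138225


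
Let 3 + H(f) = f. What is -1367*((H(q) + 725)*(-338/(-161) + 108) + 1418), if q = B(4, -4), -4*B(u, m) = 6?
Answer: -17770837327/161 ≈ -1.1038e+8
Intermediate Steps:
B(u, m) = -3/2 (B(u, m) = -1/4*6 = -3/2)
q = -3/2 ≈ -1.5000
H(f) = -3 + f
-1367*((H(q) + 725)*(-338/(-161) + 108) + 1418) = -1367*(((-3 - 3/2) + 725)*(-338/(-161) + 108) + 1418) = -1367*((-9/2 + 725)*(-338*(-1/161) + 108) + 1418) = -1367*(1441*(338/161 + 108)/2 + 1418) = -1367*((1441/2)*(17726/161) + 1418) = -1367*(12771583/161 + 1418) = -1367*12999881/161 = -17770837327/161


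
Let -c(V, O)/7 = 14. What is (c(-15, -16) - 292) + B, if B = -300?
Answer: -690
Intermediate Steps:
c(V, O) = -98 (c(V, O) = -7*14 = -98)
(c(-15, -16) - 292) + B = (-98 - 292) - 300 = -390 - 300 = -690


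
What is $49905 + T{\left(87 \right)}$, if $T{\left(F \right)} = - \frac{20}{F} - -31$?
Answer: $\frac{4344412}{87} \approx 49936.0$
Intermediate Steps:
$T{\left(F \right)} = 31 - \frac{20}{F}$ ($T{\left(F \right)} = - \frac{20}{F} + 31 = 31 - \frac{20}{F}$)
$49905 + T{\left(87 \right)} = 49905 + \left(31 - \frac{20}{87}\right) = 49905 + \frac{2677}{87} = \frac{4344412}{87}$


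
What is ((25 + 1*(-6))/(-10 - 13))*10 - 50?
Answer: -1340/23 ≈ -58.261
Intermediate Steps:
((25 + 1*(-6))/(-10 - 13))*10 - 50 = ((25 - 6)/(-23))*10 - 50 = (19*(-1/23))*10 - 50 = -19/23*10 - 50 = -190/23 - 50 = -1340/23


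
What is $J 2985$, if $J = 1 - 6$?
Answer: $-14925$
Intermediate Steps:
$J = -5$ ($J = 1 - 6 = -5$)
$J 2985 = \left(-5\right) 2985 = -14925$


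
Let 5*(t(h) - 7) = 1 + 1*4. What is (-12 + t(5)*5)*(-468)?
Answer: -13104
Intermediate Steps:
t(h) = 8 (t(h) = 7 + (1 + 1*4)/5 = 7 + (1 + 4)/5 = 7 + (1/5)*5 = 7 + 1 = 8)
(-12 + t(5)*5)*(-468) = (-12 + 8*5)*(-468) = (-12 + 40)*(-468) = 28*(-468) = -13104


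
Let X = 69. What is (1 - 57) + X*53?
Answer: 3601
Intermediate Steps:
(1 - 57) + X*53 = (1 - 57) + 69*53 = -56 + 3657 = 3601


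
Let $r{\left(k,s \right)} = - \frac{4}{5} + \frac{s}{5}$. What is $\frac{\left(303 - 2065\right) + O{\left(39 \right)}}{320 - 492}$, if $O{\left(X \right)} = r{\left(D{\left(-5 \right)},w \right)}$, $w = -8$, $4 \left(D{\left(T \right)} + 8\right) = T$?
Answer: $\frac{4411}{430} \approx 10.258$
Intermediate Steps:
$D{\left(T \right)} = -8 + \frac{T}{4}$
$r{\left(k,s \right)} = - \frac{4}{5} + \frac{s}{5}$ ($r{\left(k,s \right)} = \left(-4\right) \frac{1}{5} + s \frac{1}{5} = - \frac{4}{5} + \frac{s}{5}$)
$O{\left(X \right)} = - \frac{12}{5}$ ($O{\left(X \right)} = - \frac{4}{5} + \frac{1}{5} \left(-8\right) = - \frac{4}{5} - \frac{8}{5} = - \frac{12}{5}$)
$\frac{\left(303 - 2065\right) + O{\left(39 \right)}}{320 - 492} = \frac{\left(303 - 2065\right) - \frac{12}{5}}{320 - 492} = \frac{-1762 - \frac{12}{5}}{-172} = \left(- \frac{8822}{5}\right) \left(- \frac{1}{172}\right) = \frac{4411}{430}$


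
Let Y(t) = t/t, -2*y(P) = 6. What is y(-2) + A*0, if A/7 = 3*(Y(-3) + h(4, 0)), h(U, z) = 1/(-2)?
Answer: -3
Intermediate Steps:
h(U, z) = -½
y(P) = -3 (y(P) = -½*6 = -3)
Y(t) = 1
A = 21/2 (A = 7*(3*(1 - ½)) = 7*(3*(½)) = 7*(3/2) = 21/2 ≈ 10.500)
y(-2) + A*0 = -3 + (21/2)*0 = -3 + 0 = -3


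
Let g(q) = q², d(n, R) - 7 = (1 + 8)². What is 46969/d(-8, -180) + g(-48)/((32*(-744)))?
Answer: 1455775/2728 ≈ 533.64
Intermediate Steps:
d(n, R) = 88 (d(n, R) = 7 + (1 + 8)² = 7 + 9² = 7 + 81 = 88)
46969/d(-8, -180) + g(-48)/((32*(-744))) = 46969/88 + (-48)²/((32*(-744))) = 46969*(1/88) + 2304/(-23808) = 46969/88 + 2304*(-1/23808) = 46969/88 - 3/31 = 1455775/2728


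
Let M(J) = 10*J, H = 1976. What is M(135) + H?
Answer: 3326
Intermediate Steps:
M(135) + H = 10*135 + 1976 = 1350 + 1976 = 3326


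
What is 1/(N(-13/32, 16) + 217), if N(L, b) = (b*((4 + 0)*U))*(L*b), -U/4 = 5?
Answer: 1/8537 ≈ 0.00011714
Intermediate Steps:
U = -20 (U = -4*5 = -20)
N(L, b) = -80*L*b² (N(L, b) = (b*((4 + 0)*(-20)))*(L*b) = (b*(4*(-20)))*(L*b) = (b*(-80))*(L*b) = (-80*b)*(L*b) = -80*L*b²)
1/(N(-13/32, 16) + 217) = 1/(-80*(-13/32)*16² + 217) = 1/(-80*(-13*1/32)*256 + 217) = 1/(-80*(-13/32)*256 + 217) = 1/(8320 + 217) = 1/8537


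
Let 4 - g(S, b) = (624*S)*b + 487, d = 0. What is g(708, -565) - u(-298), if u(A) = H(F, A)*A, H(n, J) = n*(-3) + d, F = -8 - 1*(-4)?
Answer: 249615573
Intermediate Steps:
F = -4 (F = -8 + 4 = -4)
H(n, J) = -3*n (H(n, J) = n*(-3) + 0 = -3*n + 0 = -3*n)
g(S, b) = -483 - 624*S*b (g(S, b) = 4 - ((624*S)*b + 487) = 4 - (624*S*b + 487) = 4 - (487 + 624*S*b) = 4 + (-487 - 624*S*b) = -483 - 624*S*b)
u(A) = 12*A (u(A) = (-3*(-4))*A = 12*A)
g(708, -565) - u(-298) = (-483 - 624*708*(-565)) - 12*(-298) = (-483 + 249612480) - 1*(-3576) = 249611997 + 3576 = 249615573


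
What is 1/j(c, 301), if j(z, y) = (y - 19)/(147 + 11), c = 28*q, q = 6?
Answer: 79/141 ≈ 0.56028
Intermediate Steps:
c = 168 (c = 28*6 = 168)
j(z, y) = -19/158 + y/158 (j(z, y) = (-19 + y)/158 = (-19 + y)*(1/158) = -19/158 + y/158)
1/j(c, 301) = 1/(-19/158 + (1/158)*301) = 1/(-19/158 + 301/158) = 1/(141/79) = 79/141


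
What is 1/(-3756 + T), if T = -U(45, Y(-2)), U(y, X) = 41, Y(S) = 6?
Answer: -1/3797 ≈ -0.00026337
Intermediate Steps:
T = -41 (T = -1*41 = -41)
1/(-3756 + T) = 1/(-3756 - 41) = 1/(-3797) = -1/3797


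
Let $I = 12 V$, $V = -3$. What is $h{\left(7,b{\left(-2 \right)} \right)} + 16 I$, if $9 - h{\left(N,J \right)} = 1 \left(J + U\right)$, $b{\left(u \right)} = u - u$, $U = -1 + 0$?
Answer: $-566$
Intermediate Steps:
$U = -1$
$b{\left(u \right)} = 0$
$h{\left(N,J \right)} = 10 - J$ ($h{\left(N,J \right)} = 9 - 1 \left(J - 1\right) = 9 - 1 \left(-1 + J\right) = 9 - \left(-1 + J\right) = 10 - J$)
$I = -36$ ($I = 12 \left(-3\right) = -36$)
$h{\left(7,b{\left(-2 \right)} \right)} + 16 I = \left(10 - 0\right) + 16 \left(-36\right) = \left(10 + 0\right) - 576 = 10 - 576 = -566$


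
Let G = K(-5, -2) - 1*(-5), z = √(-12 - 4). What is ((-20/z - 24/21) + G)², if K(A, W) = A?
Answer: (8 - 35*I)²/49 ≈ -23.694 - 11.429*I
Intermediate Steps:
z = 4*I (z = √(-16) = 4*I ≈ 4.0*I)
G = 0 (G = -5 - 1*(-5) = -5 + 5 = 0)
((-20/z - 24/21) + G)² = ((-20*(-I/4) - 24/21) + 0)² = ((-(-5)*I - 24*1/21) + 0)² = ((5*I - 8/7) + 0)² = ((-8/7 + 5*I) + 0)² = (-8/7 + 5*I)²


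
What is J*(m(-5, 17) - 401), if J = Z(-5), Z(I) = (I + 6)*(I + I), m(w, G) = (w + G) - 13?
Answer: 4020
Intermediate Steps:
m(w, G) = -13 + G + w (m(w, G) = (G + w) - 13 = -13 + G + w)
Z(I) = 2*I*(6 + I) (Z(I) = (6 + I)*(2*I) = 2*I*(6 + I))
J = -10 (J = 2*(-5)*(6 - 5) = 2*(-5)*1 = -10)
J*(m(-5, 17) - 401) = -10*((-13 + 17 - 5) - 401) = -10*(-1 - 401) = -10*(-402) = 4020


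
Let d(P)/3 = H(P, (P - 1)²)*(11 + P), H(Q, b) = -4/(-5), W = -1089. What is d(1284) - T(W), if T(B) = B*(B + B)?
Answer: -2368734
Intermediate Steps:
H(Q, b) = ⅘ (H(Q, b) = -4*(-⅕) = ⅘)
d(P) = 132/5 + 12*P/5 (d(P) = 3*(4*(11 + P)/5) = 3*(44/5 + 4*P/5) = 132/5 + 12*P/5)
T(B) = 2*B² (T(B) = B*(2*B) = 2*B²)
d(1284) - T(W) = (132/5 + (12/5)*1284) - 2*(-1089)² = (132/5 + 15408/5) - 2*1185921 = 3108 - 1*2371842 = 3108 - 2371842 = -2368734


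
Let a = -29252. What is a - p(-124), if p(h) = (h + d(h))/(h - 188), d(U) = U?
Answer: -1140859/39 ≈ -29253.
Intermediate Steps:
p(h) = 2*h/(-188 + h) (p(h) = (h + h)/(h - 188) = (2*h)/(-188 + h) = 2*h/(-188 + h))
a - p(-124) = -29252 - 2*(-124)/(-188 - 124) = -29252 - 2*(-124)/(-312) = -29252 - 2*(-124)*(-1)/312 = -29252 - 1*31/39 = -29252 - 31/39 = -1140859/39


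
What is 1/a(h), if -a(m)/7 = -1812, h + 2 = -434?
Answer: 1/12684 ≈ 7.8839e-5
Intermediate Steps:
h = -436 (h = -2 - 434 = -436)
a(m) = 12684 (a(m) = -7*(-1812) = 12684)
1/a(h) = 1/12684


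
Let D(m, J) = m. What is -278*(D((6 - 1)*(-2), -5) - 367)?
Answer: 104806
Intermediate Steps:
-278*(D((6 - 1)*(-2), -5) - 367) = -278*((6 - 1)*(-2) - 367) = -278*(5*(-2) - 367) = -278*(-10 - 367) = -278*(-377) = 104806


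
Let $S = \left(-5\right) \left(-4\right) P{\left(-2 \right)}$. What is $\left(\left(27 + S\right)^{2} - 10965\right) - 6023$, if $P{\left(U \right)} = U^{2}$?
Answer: $-5539$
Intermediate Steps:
$S = 80$ ($S = \left(-5\right) \left(-4\right) \left(-2\right)^{2} = 20 \cdot 4 = 80$)
$\left(\left(27 + S\right)^{2} - 10965\right) - 6023 = \left(\left(27 + 80\right)^{2} - 10965\right) - 6023 = \left(107^{2} - 10965\right) - 6023 = \left(11449 - 10965\right) - 6023 = 484 - 6023 = -5539$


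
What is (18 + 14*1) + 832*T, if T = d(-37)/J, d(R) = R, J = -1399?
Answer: 75552/1399 ≈ 54.004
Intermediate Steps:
T = 37/1399 (T = -37/(-1399) = -37*(-1/1399) = 37/1399 ≈ 0.026447)
(18 + 14*1) + 832*T = (18 + 14*1) + 832*(37/1399) = (18 + 14) + 30784/1399 = 32 + 30784/1399 = 75552/1399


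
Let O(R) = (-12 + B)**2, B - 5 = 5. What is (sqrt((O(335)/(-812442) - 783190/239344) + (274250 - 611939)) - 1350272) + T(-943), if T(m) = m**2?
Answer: -461023 + I*sqrt(199512895365565781368727946)/24306639756 ≈ -4.6102e+5 + 581.11*I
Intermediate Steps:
B = 10 (B = 5 + 5 = 10)
O(R) = 4 (O(R) = (-12 + 10)**2 = (-2)**2 = 4)
(sqrt((O(335)/(-812442) - 783190/239344) + (274250 - 611939)) - 1350272) + T(-943) = (sqrt((4/(-812442) - 783190/239344) + (274250 - 611939)) - 1350272) + (-943)**2 = (sqrt((4*(-1/812442) - 783190*1/239344) - 337689) - 1350272) + 889249 = (sqrt((-2/406221 - 391595/119672) - 337689) - 1350272) + 889249 = (sqrt(-159074351839/48613279512 - 337689) - 1350272) + 889249 = (sqrt(-16416328819479607/48613279512) - 1350272) + 889249 = (I*sqrt(199512895365565781368727946)/24306639756 - 1350272) + 889249 = (-1350272 + I*sqrt(199512895365565781368727946)/24306639756) + 889249 = -461023 + I*sqrt(199512895365565781368727946)/24306639756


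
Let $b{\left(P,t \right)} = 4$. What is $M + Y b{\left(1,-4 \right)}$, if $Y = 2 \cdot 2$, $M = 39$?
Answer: $55$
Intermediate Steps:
$Y = 4$
$M + Y b{\left(1,-4 \right)} = 39 + 4 \cdot 4 = 39 + 16 = 55$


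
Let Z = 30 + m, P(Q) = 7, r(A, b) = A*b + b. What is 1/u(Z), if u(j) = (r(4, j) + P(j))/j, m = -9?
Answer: 3/16 ≈ 0.18750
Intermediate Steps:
r(A, b) = b + A*b
Z = 21 (Z = 30 - 9 = 21)
u(j) = (7 + 5*j)/j (u(j) = (j*(1 + 4) + 7)/j = (j*5 + 7)/j = (5*j + 7)/j = (7 + 5*j)/j)
1/u(Z) = 1/(5 + 7/21) = 1/(5 + 7*(1/21)) = 1/(5 + ⅓) = 1/(16/3) = 3/16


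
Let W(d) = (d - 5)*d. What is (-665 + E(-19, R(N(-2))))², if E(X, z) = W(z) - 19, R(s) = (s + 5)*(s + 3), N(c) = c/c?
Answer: 51984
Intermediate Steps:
W(d) = d*(-5 + d) (W(d) = (-5 + d)*d = d*(-5 + d))
N(c) = 1
R(s) = (3 + s)*(5 + s) (R(s) = (5 + s)*(3 + s) = (3 + s)*(5 + s))
E(X, z) = -19 + z*(-5 + z) (E(X, z) = z*(-5 + z) - 19 = -19 + z*(-5 + z))
(-665 + E(-19, R(N(-2))))² = (-665 + (-19 + (15 + 1² + 8*1)*(-5 + (15 + 1² + 8*1))))² = (-665 + (-19 + (15 + 1 + 8)*(-5 + (15 + 1 + 8))))² = (-665 + (-19 + 24*(-5 + 24)))² = (-665 + (-19 + 24*19))² = (-665 + (-19 + 456))² = (-665 + 437)² = (-228)² = 51984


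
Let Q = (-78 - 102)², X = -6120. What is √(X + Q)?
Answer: 6*√730 ≈ 162.11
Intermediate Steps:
Q = 32400 (Q = (-180)² = 32400)
√(X + Q) = √(-6120 + 32400) = √26280 = 6*√730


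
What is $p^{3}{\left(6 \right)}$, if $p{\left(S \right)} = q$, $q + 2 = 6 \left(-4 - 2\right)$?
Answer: $-54872$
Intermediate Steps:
$q = -38$ ($q = -2 + 6 \left(-4 - 2\right) = -2 + 6 \left(-6\right) = -2 - 36 = -38$)
$p{\left(S \right)} = -38$
$p^{3}{\left(6 \right)} = \left(-38\right)^{3} = -54872$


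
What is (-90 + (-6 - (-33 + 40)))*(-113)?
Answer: 11639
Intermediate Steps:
(-90 + (-6 - (-33 + 40)))*(-113) = (-90 + (-6 - 1*7))*(-113) = (-90 + (-6 - 7))*(-113) = (-90 - 13)*(-113) = -103*(-113) = 11639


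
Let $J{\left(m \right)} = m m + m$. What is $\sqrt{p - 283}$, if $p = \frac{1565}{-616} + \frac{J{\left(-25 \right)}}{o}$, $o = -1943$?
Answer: $\frac{3 i \sqrt{11374748088242}}{598444} \approx 16.907 i$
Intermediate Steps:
$J{\left(m \right)} = m + m^{2}$ ($J{\left(m \right)} = m^{2} + m = m + m^{2}$)
$p = - \frac{3410395}{1196888}$ ($p = \frac{1565}{-616} + \frac{\left(-25\right) \left(1 - 25\right)}{-1943} = 1565 \left(- \frac{1}{616}\right) + \left(-25\right) \left(-24\right) \left(- \frac{1}{1943}\right) = - \frac{1565}{616} + 600 \left(- \frac{1}{1943}\right) = - \frac{1565}{616} - \frac{600}{1943} = - \frac{3410395}{1196888} \approx -2.8494$)
$\sqrt{p - 283} = \sqrt{- \frac{3410395}{1196888} - 283} = \sqrt{- \frac{342129699}{1196888}} = \frac{3 i \sqrt{11374748088242}}{598444}$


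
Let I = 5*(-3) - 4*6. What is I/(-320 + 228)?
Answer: 39/92 ≈ 0.42391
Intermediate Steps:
I = -39 (I = -15 - 24 = -39)
I/(-320 + 228) = -39/(-320 + 228) = -39/(-92) = -39*(-1/92) = 39/92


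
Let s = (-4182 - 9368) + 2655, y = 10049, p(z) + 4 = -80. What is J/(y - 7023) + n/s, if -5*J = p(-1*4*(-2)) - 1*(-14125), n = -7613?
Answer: -7558401/32968270 ≈ -0.22926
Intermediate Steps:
p(z) = -84 (p(z) = -4 - 80 = -84)
J = -14041/5 (J = -(-84 - 1*(-14125))/5 = -(-84 + 14125)/5 = -⅕*14041 = -14041/5 ≈ -2808.2)
s = -10895 (s = -13550 + 2655 = -10895)
J/(y - 7023) + n/s = -14041/(5*(10049 - 7023)) - 7613/(-10895) = -14041/5/3026 - 7613*(-1/10895) = -14041/5*1/3026 + 7613/10895 = -14041/15130 + 7613/10895 = -7558401/32968270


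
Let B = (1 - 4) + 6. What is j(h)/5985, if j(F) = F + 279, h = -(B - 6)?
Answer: 94/1995 ≈ 0.047118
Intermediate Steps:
B = 3 (B = -3 + 6 = 3)
h = 3 (h = -(3 - 6) = -1*(-3) = 3)
j(F) = 279 + F
j(h)/5985 = (279 + 3)/5985 = 282*(1/5985) = 94/1995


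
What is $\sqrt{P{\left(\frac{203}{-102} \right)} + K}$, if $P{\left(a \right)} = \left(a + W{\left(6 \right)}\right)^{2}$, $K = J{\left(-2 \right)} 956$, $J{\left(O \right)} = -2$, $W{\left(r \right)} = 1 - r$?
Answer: $\frac{11 i \sqrt{160199}}{102} \approx 43.164 i$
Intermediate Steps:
$K = -1912$ ($K = \left(-2\right) 956 = -1912$)
$P{\left(a \right)} = \left(-5 + a\right)^{2}$ ($P{\left(a \right)} = \left(a + \left(1 - 6\right)\right)^{2} = \left(a - 5\right)^{2} = \left(-5 + a\right)^{2}$)
$\sqrt{P{\left(\frac{203}{-102} \right)} + K} = \sqrt{\left(-5 + \frac{203}{-102}\right)^{2} - 1912} = \sqrt{\left(-5 + 203 \left(- \frac{1}{102}\right)\right)^{2} - 1912} = \sqrt{\left(-5 - \frac{203}{102}\right)^{2} - 1912} = \sqrt{\left(- \frac{713}{102}\right)^{2} - 1912} = \sqrt{\frac{508369}{10404} - 1912} = \sqrt{- \frac{19384079}{10404}} = \frac{11 i \sqrt{160199}}{102}$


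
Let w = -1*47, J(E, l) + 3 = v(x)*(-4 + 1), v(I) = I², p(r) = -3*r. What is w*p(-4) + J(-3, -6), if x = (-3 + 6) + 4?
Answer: -714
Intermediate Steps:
x = 7 (x = 3 + 4 = 7)
J(E, l) = -150 (J(E, l) = -3 + 7²*(-4 + 1) = -3 + 49*(-3) = -3 - 147 = -150)
w = -47
w*p(-4) + J(-3, -6) = -(-141)*(-4) - 150 = -47*12 - 150 = -564 - 150 = -714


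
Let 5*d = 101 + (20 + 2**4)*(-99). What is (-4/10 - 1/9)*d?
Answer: 79649/225 ≈ 354.00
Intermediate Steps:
d = -3463/5 (d = (101 + (20 + 2**4)*(-99))/5 = (101 + (20 + 16)*(-99))/5 = (101 + 36*(-99))/5 = (101 - 3564)/5 = (1/5)*(-3463) = -3463/5 ≈ -692.60)
(-4/10 - 1/9)*d = (-4/10 - 1/9)*(-3463/5) = (-4*1/10 - 1*1/9)*(-3463/5) = (-2/5 - 1/9)*(-3463/5) = -23/45*(-3463/5) = 79649/225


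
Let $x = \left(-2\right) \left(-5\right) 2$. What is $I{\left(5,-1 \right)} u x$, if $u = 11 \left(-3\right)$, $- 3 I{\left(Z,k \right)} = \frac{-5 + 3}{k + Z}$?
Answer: $-110$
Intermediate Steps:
$I{\left(Z,k \right)} = \frac{2}{3 \left(Z + k\right)}$ ($I{\left(Z,k \right)} = - \frac{\left(-5 + 3\right) \frac{1}{k + Z}}{3} = - \frac{\left(-2\right) \frac{1}{Z + k}}{3} = \frac{2}{3 \left(Z + k\right)}$)
$u = -33$
$x = 20$ ($x = 10 \cdot 2 = 20$)
$I{\left(5,-1 \right)} u x = \frac{2}{3 \left(5 - 1\right)} \left(-33\right) 20 = \frac{2}{3 \cdot 4} \left(-33\right) 20 = \frac{2}{3} \cdot \frac{1}{4} \left(-33\right) 20 = \frac{1}{6} \left(-33\right) 20 = \left(- \frac{11}{2}\right) 20 = -110$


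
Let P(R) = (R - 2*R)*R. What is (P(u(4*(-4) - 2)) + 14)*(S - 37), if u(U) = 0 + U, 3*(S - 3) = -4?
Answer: 32860/3 ≈ 10953.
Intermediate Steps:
S = 5/3 (S = 3 + (1/3)*(-4) = 3 - 4/3 = 5/3 ≈ 1.6667)
u(U) = U
P(R) = -R**2 (P(R) = (-R)*R = -R**2)
(P(u(4*(-4) - 2)) + 14)*(S - 37) = (-(4*(-4) - 2)**2 + 14)*(5/3 - 37) = (-(-16 - 2)**2 + 14)*(-106/3) = (-1*(-18)**2 + 14)*(-106/3) = (-1*324 + 14)*(-106/3) = (-324 + 14)*(-106/3) = -310*(-106/3) = 32860/3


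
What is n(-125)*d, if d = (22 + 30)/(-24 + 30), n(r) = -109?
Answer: -2834/3 ≈ -944.67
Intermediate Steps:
d = 26/3 (d = 52/6 = 52*(⅙) = 26/3 ≈ 8.6667)
n(-125)*d = -109*26/3 = -2834/3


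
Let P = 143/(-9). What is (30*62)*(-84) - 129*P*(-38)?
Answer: -702382/3 ≈ -2.3413e+5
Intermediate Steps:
P = -143/9 (P = 143*(-⅑) = -143/9 ≈ -15.889)
(30*62)*(-84) - 129*P*(-38) = (30*62)*(-84) - 129*(-143/9)*(-38) = 1860*(-84) - (-6149)*(-38)/3 = -156240 - 1*233662/3 = -156240 - 233662/3 = -702382/3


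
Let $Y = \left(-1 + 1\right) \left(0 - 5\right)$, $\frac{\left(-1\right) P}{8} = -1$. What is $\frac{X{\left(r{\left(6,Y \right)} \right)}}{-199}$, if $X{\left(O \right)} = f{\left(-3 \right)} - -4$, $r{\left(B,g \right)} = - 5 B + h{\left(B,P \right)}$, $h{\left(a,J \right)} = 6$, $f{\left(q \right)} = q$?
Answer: $- \frac{1}{199} \approx -0.0050251$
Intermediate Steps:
$P = 8$ ($P = \left(-8\right) \left(-1\right) = 8$)
$Y = 0$ ($Y = 0 \left(-5\right) = 0$)
$r{\left(B,g \right)} = 6 - 5 B$ ($r{\left(B,g \right)} = - 5 B + 6 = 6 - 5 B$)
$X{\left(O \right)} = 1$ ($X{\left(O \right)} = -3 - -4 = -3 + 4 = 1$)
$\frac{X{\left(r{\left(6,Y \right)} \right)}}{-199} = 1 \frac{1}{-199} = 1 \left(- \frac{1}{199}\right) = - \frac{1}{199}$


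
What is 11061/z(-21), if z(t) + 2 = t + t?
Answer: -11061/44 ≈ -251.39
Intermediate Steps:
z(t) = -2 + 2*t (z(t) = -2 + (t + t) = -2 + 2*t)
11061/z(-21) = 11061/(-2 + 2*(-21)) = 11061/(-2 - 42) = 11061/(-44) = 11061*(-1/44) = -11061/44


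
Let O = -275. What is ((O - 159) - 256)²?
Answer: 476100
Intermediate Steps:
((O - 159) - 256)² = ((-275 - 159) - 256)² = (-434 - 256)² = (-690)² = 476100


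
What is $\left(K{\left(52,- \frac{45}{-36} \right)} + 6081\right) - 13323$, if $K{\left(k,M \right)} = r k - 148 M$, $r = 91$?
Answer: $-2695$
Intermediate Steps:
$K{\left(k,M \right)} = - 148 M + 91 k$ ($K{\left(k,M \right)} = 91 k - 148 M = - 148 M + 91 k$)
$\left(K{\left(52,- \frac{45}{-36} \right)} + 6081\right) - 13323 = \left(\left(- 148 \left(- \frac{45}{-36}\right) + 91 \cdot 52\right) + 6081\right) - 13323 = \left(\left(- 148 \left(\left(-45\right) \left(- \frac{1}{36}\right)\right) + 4732\right) + 6081\right) - 13323 = \left(\left(\left(-148\right) \frac{5}{4} + 4732\right) + 6081\right) - 13323 = \left(\left(-185 + 4732\right) + 6081\right) - 13323 = \left(4547 + 6081\right) - 13323 = 10628 - 13323 = -2695$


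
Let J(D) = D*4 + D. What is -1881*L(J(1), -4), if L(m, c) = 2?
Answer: -3762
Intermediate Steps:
J(D) = 5*D (J(D) = 4*D + D = 5*D)
-1881*L(J(1), -4) = -1881*2 = -3762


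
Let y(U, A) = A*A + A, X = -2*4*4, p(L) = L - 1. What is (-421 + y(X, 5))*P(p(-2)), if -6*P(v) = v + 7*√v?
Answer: -391/2 + 2737*I*√3/6 ≈ -195.5 + 790.1*I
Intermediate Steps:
p(L) = -1 + L
X = -32 (X = -8*4 = -32)
y(U, A) = A + A² (y(U, A) = A² + A = A + A²)
P(v) = -7*√v/6 - v/6 (P(v) = -(v + 7*√v)/6 = -7*√v/6 - v/6)
(-421 + y(X, 5))*P(p(-2)) = (-421 + 5*(1 + 5))*(-7*√(-1 - 2)/6 - (-1 - 2)/6) = (-421 + 5*6)*(-7*I*√3/6 - ⅙*(-3)) = (-421 + 30)*(-7*I*√3/6 + ½) = -391*(-7*I*√3/6 + ½) = -391*(½ - 7*I*√3/6) = -391/2 + 2737*I*√3/6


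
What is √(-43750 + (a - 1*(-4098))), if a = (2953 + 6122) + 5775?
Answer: I*√24802 ≈ 157.49*I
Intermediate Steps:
a = 14850 (a = 9075 + 5775 = 14850)
√(-43750 + (a - 1*(-4098))) = √(-43750 + (14850 - 1*(-4098))) = √(-43750 + (14850 + 4098)) = √(-43750 + 18948) = √(-24802) = I*√24802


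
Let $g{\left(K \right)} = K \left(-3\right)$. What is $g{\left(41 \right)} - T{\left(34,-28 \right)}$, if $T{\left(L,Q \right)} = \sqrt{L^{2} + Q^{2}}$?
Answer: $-123 - 2 \sqrt{485} \approx -167.05$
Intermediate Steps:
$g{\left(K \right)} = - 3 K$
$g{\left(41 \right)} - T{\left(34,-28 \right)} = \left(-3\right) 41 - \sqrt{34^{2} + \left(-28\right)^{2}} = -123 - \sqrt{1156 + 784} = -123 - \sqrt{1940} = -123 - 2 \sqrt{485}$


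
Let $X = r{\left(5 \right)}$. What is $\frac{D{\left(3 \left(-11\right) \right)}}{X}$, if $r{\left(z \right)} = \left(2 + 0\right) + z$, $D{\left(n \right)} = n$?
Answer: $- \frac{33}{7} \approx -4.7143$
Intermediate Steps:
$r{\left(z \right)} = 2 + z$
$X = 7$ ($X = 2 + 5 = 7$)
$\frac{D{\left(3 \left(-11\right) \right)}}{X} = \frac{3 \left(-11\right)}{7} = \frac{1}{7} \left(-33\right) = - \frac{33}{7}$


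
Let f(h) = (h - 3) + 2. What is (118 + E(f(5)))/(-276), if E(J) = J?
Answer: -61/138 ≈ -0.44203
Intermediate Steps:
f(h) = -1 + h (f(h) = (-3 + h) + 2 = -1 + h)
(118 + E(f(5)))/(-276) = (118 + (-1 + 5))/(-276) = (118 + 4)*(-1/276) = 122*(-1/276) = -61/138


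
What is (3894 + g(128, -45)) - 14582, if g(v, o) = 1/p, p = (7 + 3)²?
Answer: -1068799/100 ≈ -10688.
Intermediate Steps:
p = 100 (p = 10² = 100)
g(v, o) = 1/100
(3894 + g(128, -45)) - 14582 = (3894 + 1/100) - 14582 = 389401/100 - 14582 = -1068799/100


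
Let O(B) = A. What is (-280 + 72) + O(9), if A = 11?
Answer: -197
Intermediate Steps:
O(B) = 11
(-280 + 72) + O(9) = (-280 + 72) + 11 = -208 + 11 = -197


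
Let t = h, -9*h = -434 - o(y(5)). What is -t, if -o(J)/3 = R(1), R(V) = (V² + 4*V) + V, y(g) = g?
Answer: -416/9 ≈ -46.222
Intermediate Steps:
R(V) = V² + 5*V
o(J) = -18 (o(J) = -3*(5 + 1) = -3*6 = -18)
h = 416/9 (h = -(-434 - 1*(-18))/9 = -(-434 + 18)/9 = -⅑*(-416) = 416/9 ≈ 46.222)
t = 416/9 ≈ 46.222
-t = -1*416/9 = -416/9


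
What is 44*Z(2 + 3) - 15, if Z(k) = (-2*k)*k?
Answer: -2215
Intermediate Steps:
Z(k) = -2*k²
44*Z(2 + 3) - 15 = 44*(-2*(2 + 3)²) - 15 = 44*(-2*5²) - 15 = 44*(-2*25) - 15 = 44*(-50) - 15 = -2200 - 15 = -2215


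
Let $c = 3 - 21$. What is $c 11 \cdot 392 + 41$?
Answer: $-77575$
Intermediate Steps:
$c = -18$
$c 11 \cdot 392 + 41 = \left(-18\right) 11 \cdot 392 + 41 = \left(-198\right) 392 + 41 = -77616 + 41 = -77575$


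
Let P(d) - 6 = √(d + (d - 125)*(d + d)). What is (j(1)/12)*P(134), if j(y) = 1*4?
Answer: 2 + √2546/3 ≈ 18.819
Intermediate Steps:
P(d) = 6 + √(d + 2*d*(-125 + d)) (P(d) = 6 + √(d + (d - 125)*(d + d)) = 6 + √(d + (-125 + d)*(2*d)) = 6 + √(d + 2*d*(-125 + d)))
j(y) = 4
(j(1)/12)*P(134) = (4/12)*(6 + √(134*(-249 + 2*134))) = (4*(1/12))*(6 + √(134*(-249 + 268))) = (6 + √(134*19))/3 = (6 + √2546)/3 = 2 + √2546/3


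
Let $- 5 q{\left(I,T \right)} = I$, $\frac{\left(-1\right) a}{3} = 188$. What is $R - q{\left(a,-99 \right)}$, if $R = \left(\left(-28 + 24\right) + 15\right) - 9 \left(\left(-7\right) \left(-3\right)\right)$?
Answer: $- \frac{1454}{5} \approx -290.8$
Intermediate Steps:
$a = -564$ ($a = \left(-3\right) 188 = -564$)
$q{\left(I,T \right)} = - \frac{I}{5}$
$R = -178$ ($R = \left(-4 + 15\right) - 189 = 11 - 189 = -178$)
$R - q{\left(a,-99 \right)} = -178 - \left(- \frac{1}{5}\right) \left(-564\right) = -178 - \frac{564}{5} = - \frac{1454}{5}$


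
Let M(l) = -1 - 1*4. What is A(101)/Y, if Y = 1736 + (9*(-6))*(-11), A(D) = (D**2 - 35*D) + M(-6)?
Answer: 6661/2330 ≈ 2.8588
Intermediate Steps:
M(l) = -5 (M(l) = -1 - 4 = -5)
A(D) = -5 + D**2 - 35*D (A(D) = (D**2 - 35*D) - 5 = -5 + D**2 - 35*D)
Y = 2330 (Y = 1736 - 54*(-11) = 1736 + 594 = 2330)
A(101)/Y = (-5 + 101**2 - 35*101)/2330 = (-5 + 10201 - 3535)*(1/2330) = 6661*(1/2330) = 6661/2330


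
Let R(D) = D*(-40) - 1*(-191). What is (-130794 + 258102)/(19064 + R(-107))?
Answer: 42436/7845 ≈ 5.4093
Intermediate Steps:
R(D) = 191 - 40*D (R(D) = -40*D + 191 = 191 - 40*D)
(-130794 + 258102)/(19064 + R(-107)) = (-130794 + 258102)/(19064 + (191 - 40*(-107))) = 127308/(19064 + (191 + 4280)) = 127308/(19064 + 4471) = 127308/23535 = 127308*(1/23535) = 42436/7845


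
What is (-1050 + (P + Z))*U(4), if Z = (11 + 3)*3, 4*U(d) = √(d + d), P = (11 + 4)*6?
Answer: -459*√2 ≈ -649.12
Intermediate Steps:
P = 90 (P = 15*6 = 90)
U(d) = √2*√d/4 (U(d) = √(d + d)/4 = √(2*d)/4 = (√2*√d)/4 = √2*√d/4)
Z = 42 (Z = 14*3 = 42)
(-1050 + (P + Z))*U(4) = (-1050 + (90 + 42))*(√2*√4/4) = (-1050 + 132)*((¼)*√2*2) = -459*√2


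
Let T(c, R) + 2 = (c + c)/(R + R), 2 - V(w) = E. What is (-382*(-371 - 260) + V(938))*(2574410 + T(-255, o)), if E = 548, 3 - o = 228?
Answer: 9287026483952/15 ≈ 6.1913e+11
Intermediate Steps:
o = -225 (o = 3 - 1*228 = 3 - 228 = -225)
V(w) = -546 (V(w) = 2 - 1*548 = 2 - 548 = -546)
T(c, R) = -2 + c/R (T(c, R) = -2 + (c + c)/(R + R) = -2 + (2*c)/((2*R)) = -2 + (2*c)*(1/(2*R)) = -2 + c/R)
(-382*(-371 - 260) + V(938))*(2574410 + T(-255, o)) = (-382*(-371 - 260) - 546)*(2574410 + (-2 - 255/(-225))) = (-382*(-631) - 546)*(2574410 + (-2 - 255*(-1/225))) = (241042 - 546)*(2574410 + (-2 + 17/15)) = 240496*(2574410 - 13/15) = 240496*(38616137/15) = 9287026483952/15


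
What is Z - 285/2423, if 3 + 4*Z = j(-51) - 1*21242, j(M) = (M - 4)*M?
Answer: -11170315/2423 ≈ -4610.1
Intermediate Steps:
j(M) = M*(-4 + M) (j(M) = (-4 + M)*M = M*(-4 + M))
Z = -4610 (Z = -¾ + (-51*(-4 - 51) - 1*21242)/4 = -¾ + (-51*(-55) - 21242)/4 = -¾ + (2805 - 21242)/4 = -¾ + (¼)*(-18437) = -¾ - 18437/4 = -4610)
Z - 285/2423 = -4610 - 285/2423 = -11170315/2423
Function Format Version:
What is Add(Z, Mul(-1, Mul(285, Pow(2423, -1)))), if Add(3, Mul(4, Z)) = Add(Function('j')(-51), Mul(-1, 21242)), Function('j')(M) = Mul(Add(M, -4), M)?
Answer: Rational(-11170315, 2423) ≈ -4610.1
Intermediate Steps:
Function('j')(M) = Mul(M, Add(-4, M)) (Function('j')(M) = Mul(Add(-4, M), M) = Mul(M, Add(-4, M)))
Z = -4610 (Z = Add(Rational(-3, 4), Mul(Rational(1, 4), Add(Mul(-51, Add(-4, -51)), Mul(-1, 21242)))) = Add(Rational(-3, 4), Mul(Rational(1, 4), Add(Mul(-51, -55), -21242))) = Add(Rational(-3, 4), Mul(Rational(1, 4), Add(2805, -21242))) = Add(Rational(-3, 4), Mul(Rational(1, 4), -18437)) = Add(Rational(-3, 4), Rational(-18437, 4)) = -4610)
Add(Z, Mul(-1, Mul(285, Pow(2423, -1)))) = Add(-4610, Mul(-1, Mul(285, Pow(2423, -1)))) = Add(-4610, Mul(-1, Mul(285, Rational(1, 2423)))) = Add(-4610, Mul(-1, Rational(285, 2423))) = Add(-4610, Rational(-285, 2423)) = Rational(-11170315, 2423)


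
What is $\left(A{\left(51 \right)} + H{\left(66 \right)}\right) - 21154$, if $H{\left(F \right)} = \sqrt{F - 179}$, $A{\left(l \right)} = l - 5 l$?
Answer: $-21358 + i \sqrt{113} \approx -21358.0 + 10.63 i$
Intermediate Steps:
$A{\left(l \right)} = - 4 l$
$H{\left(F \right)} = \sqrt{-179 + F}$
$\left(A{\left(51 \right)} + H{\left(66 \right)}\right) - 21154 = \left(\left(-4\right) 51 + \sqrt{-179 + 66}\right) - 21154 = \left(-204 + \sqrt{-113}\right) - 21154 = \left(-204 + i \sqrt{113}\right) - 21154 = -21358 + i \sqrt{113}$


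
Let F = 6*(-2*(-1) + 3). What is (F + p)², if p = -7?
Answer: 529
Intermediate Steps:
F = 30 (F = 6*(2 + 3) = 6*5 = 30)
(F + p)² = (30 - 7)² = 23² = 529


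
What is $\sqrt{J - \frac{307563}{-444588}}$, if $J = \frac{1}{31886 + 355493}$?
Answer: $\frac{\sqrt{569984560696136724005}}{28704009142} \approx 0.83174$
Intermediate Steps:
$J = \frac{1}{387379} \approx 2.5815 \cdot 10^{-6}$
$\sqrt{J - \frac{307563}{-444588}} = \sqrt{\frac{1}{387379} - \frac{307563}{-444588}} = \sqrt{\frac{1}{387379} - - \frac{102521}{148196}} = \sqrt{\frac{1}{387379} + \frac{102521}{148196}} = \sqrt{\frac{39714630655}{57408018284}} = \frac{\sqrt{569984560696136724005}}{28704009142}$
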